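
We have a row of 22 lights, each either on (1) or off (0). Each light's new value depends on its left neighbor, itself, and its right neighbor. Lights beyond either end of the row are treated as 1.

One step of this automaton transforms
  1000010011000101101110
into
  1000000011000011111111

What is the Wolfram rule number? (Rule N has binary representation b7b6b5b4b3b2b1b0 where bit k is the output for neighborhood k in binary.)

232

position 19: 111 → 1  (bit 7 = 1)
position 0: 110 → 1  (bit 6 = 1)
position 14: 101 → 1  (bit 5 = 1)
position 1: 100 → 0  (bit 4 = 0)
position 8: 011 → 1  (bit 3 = 1)
position 5: 010 → 0  (bit 2 = 0)
position 4: 001 → 0  (bit 1 = 0)
position 2: 000 → 0  (bit 0 = 0)
bits b7..b0 = 11101000 = 232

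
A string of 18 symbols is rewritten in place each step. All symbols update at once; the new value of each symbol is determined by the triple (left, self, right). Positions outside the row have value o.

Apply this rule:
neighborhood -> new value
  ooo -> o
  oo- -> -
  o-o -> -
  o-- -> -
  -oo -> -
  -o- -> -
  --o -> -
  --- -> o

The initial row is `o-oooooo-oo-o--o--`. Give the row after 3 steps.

---oooo-----------
-o--oo--ooooooooo-
---------ooooooo--

---------ooooooo--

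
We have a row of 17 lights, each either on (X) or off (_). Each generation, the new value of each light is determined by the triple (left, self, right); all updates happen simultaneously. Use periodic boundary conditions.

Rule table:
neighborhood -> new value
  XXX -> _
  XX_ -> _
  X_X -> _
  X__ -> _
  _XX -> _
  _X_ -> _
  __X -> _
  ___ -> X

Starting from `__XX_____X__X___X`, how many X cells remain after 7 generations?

_____XXX______X__
XXXX_____XXXX___X
_____XXX______X__  (repeats generation 1; period 2)
generation 7: _____XXX______X__
count of X: 4

4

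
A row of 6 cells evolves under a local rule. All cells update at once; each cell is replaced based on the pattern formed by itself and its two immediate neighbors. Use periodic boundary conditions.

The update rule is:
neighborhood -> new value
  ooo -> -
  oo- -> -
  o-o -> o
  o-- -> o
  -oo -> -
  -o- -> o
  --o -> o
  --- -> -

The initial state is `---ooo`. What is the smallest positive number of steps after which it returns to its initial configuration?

step 1: o-o---
step 2: oooo-o
step 3: ----o-
step 4: ---ooo

4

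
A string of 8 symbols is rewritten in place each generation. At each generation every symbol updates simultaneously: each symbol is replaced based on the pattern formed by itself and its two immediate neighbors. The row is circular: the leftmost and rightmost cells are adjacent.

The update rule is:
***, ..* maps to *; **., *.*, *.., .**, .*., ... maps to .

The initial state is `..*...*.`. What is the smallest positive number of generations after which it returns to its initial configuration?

generation 1: .*...*..
generation 2: *...*...
generation 3: ...*...*
generation 4: ..*...*.

4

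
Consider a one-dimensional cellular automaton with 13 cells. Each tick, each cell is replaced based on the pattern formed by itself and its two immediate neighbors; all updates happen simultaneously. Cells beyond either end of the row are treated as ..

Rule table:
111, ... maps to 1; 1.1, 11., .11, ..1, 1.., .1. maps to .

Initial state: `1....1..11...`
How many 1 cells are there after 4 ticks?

tick 1: ..11.......11
tick 2: 1....11111...
tick 3: ..11..111..11
tick 4: 1......1.....
count of 1: 2

2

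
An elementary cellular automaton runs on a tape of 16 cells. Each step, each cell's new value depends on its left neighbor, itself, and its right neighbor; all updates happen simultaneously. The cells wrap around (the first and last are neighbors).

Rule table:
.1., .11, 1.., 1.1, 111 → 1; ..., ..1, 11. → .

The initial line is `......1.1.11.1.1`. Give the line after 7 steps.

111.1111111.111.

1.....11111.1111
.1....1111.11111
111...111.11111.
11.1..11.11111.1
1.111.1.11111.11
.111.1111111.111
111.1111111.111.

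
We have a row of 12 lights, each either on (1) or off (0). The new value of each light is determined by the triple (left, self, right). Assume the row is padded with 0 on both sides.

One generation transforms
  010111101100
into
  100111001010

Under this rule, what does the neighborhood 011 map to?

1

At position 3 the neighborhood is 011; the next row has 1 there.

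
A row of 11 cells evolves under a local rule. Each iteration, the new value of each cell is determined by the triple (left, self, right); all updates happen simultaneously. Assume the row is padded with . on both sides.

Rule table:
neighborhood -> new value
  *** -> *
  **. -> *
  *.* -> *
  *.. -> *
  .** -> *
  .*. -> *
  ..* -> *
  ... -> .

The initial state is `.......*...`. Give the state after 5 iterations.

..*********

iteration 1: ......***..
iteration 2: .....*****.
iteration 3: ....*******
iteration 4: ...********
iteration 5: ..*********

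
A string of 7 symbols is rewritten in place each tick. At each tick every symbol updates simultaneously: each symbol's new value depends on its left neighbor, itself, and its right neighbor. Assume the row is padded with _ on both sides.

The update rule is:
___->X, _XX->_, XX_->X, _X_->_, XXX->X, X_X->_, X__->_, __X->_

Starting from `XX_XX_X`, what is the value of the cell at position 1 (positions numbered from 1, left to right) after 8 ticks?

X

_X__X__
______X
XXXXX__
_XXXX_X
__XXX__
X__XX_X
____X__
XXX___X
position 1 holds X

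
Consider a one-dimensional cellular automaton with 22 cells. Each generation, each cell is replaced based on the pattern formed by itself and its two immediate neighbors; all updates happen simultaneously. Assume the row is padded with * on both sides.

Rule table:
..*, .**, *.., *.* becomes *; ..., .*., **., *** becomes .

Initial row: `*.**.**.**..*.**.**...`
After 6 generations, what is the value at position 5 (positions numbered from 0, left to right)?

*

.**.**.**.**.**.**.*.*
**.**.**.**.**.**.*.**
..**.**.**.**.**.*.**.
***.**.**.**.**.*.**.*
...**.**.**.**.*.**.**
*.**.**.**.**.*.**.**.
position 5 holds *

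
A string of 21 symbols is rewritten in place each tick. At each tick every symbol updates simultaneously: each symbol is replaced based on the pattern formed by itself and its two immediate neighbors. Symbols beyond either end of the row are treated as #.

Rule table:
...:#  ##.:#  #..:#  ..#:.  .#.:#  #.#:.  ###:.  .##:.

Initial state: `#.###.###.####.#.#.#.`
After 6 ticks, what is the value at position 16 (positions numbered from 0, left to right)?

tick 1: #...#...#....#.#.#.#.
tick 2: ###.###.####.#.#.#.#.
tick 3: ..#...#....#.#.#.#.#.
tick 4: #.###.####.#.#.#.#.#.
tick 5: #...#....#.#.#.#.#.#.
tick 6: ###.####.#.#.#.#.#.#.
position 16 holds .

.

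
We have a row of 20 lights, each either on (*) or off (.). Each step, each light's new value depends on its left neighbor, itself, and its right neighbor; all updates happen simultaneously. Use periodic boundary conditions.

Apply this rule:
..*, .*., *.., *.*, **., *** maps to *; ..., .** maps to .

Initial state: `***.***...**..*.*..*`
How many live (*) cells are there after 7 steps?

step 1: ****.***.*.********.
step 2: .****.*****.********
step 3: *.****.*****.*******
step 4: **.****.*****.******
step 5: ***.****.*****.*****
step 6: ****.****.*****.****
step 7: *****.****.*****.***
count of *: 17

17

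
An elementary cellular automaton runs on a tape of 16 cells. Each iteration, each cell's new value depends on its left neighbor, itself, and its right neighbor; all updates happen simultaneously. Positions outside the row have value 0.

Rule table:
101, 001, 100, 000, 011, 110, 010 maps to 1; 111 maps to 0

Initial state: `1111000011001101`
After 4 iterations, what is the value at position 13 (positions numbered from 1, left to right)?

1001111111111111
1111000000000001
1001111111111111  (repeats iteration 1; period 2)
iteration 4: 1111000000000001
position 13 holds 0

0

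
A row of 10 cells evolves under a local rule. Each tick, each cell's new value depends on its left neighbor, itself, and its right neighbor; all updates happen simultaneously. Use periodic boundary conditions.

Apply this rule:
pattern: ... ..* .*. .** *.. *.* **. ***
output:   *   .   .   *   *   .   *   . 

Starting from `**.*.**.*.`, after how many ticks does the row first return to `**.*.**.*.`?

30

**...**...
****.****.
*..*.*..*.
.*....*...
..***..***
*.*.**.*.*
*...**...*
***.****.*
..*.*..*.*
*....*....
.***..***.
.*.**.*.**
...**...**
**.****.**
.*.*..*.*.
....*....*
***..***..
*.**.*.**.
..**...**.
*.****.***
*.*..*.*..
...*....*.
**..***..*
.**.*.**.*
.**...**..
.****.****
.*..*.*..*
..*....*..
*..***..**
**.*.**.*.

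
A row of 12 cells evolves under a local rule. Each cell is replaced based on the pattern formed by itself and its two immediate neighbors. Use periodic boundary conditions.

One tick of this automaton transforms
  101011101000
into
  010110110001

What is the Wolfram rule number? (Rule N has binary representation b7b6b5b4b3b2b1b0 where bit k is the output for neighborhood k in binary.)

position 5: 111 → 0  (bit 7 = 0)
position 6: 110 → 1  (bit 6 = 1)
position 1: 101 → 1  (bit 5 = 1)
position 9: 100 → 0  (bit 4 = 0)
position 4: 011 → 1  (bit 3 = 1)
position 0: 010 → 0  (bit 2 = 0)
position 11: 001 → 1  (bit 1 = 1)
position 10: 000 → 0  (bit 0 = 0)
bits b7..b0 = 01101010 = 106

106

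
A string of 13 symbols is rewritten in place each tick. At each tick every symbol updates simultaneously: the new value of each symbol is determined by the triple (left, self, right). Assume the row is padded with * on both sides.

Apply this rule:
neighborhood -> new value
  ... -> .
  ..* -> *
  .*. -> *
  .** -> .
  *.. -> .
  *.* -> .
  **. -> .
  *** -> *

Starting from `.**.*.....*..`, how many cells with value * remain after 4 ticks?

4

tick 1: ....*....**.*
tick 2: ...**...*....
tick 3: ..*....**...*
tick 4: .**...*....*.
count of *: 4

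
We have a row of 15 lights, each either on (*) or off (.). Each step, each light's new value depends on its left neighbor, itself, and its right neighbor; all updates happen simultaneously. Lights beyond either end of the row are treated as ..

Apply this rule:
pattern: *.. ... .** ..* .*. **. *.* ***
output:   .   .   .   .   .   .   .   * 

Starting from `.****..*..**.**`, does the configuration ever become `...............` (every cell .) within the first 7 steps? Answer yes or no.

..**...........
...............
all cells are . at step 2

yes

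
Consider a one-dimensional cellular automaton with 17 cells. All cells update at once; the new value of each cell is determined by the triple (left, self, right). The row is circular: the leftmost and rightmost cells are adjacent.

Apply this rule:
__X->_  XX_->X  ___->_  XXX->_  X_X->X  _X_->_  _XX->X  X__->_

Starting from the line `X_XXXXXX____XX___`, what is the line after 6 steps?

_XX_________XX___

_XX____X____XX___
_XX_________XX___
_XX_________XX___  (fixed point — unchanged through step 6)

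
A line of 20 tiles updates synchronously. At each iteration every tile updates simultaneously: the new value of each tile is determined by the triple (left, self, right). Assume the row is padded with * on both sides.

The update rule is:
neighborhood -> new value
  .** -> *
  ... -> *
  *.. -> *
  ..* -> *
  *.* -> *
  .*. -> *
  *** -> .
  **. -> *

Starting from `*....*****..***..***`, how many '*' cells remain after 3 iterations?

******...****.****..
.....*****..***..***
******...****.****..
count of *: 14

14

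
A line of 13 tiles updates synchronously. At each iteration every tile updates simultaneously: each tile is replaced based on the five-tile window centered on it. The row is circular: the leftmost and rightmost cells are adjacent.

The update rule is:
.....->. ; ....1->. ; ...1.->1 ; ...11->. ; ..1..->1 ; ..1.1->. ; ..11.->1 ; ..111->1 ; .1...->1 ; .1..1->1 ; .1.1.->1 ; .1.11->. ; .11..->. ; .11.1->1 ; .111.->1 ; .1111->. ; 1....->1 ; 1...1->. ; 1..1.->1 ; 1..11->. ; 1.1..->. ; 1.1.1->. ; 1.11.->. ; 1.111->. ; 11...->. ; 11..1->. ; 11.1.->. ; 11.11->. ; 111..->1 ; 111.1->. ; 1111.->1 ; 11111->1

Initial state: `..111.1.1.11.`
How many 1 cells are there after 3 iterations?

..11...1.....
..1...1111...
.111..1.11.1.
count of 1: 7

7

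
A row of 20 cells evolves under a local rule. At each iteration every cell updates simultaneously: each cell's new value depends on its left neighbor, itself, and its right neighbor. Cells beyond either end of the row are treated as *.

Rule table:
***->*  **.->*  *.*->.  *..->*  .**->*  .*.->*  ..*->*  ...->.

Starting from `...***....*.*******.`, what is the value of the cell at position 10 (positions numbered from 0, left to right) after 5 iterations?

iteration 1: *.*****..**.*******.
iteration 2: *.*********.*******.
iteration 3: *.*********.*******.  (fixed point — unchanged through iteration 5)
position 10 holds *

*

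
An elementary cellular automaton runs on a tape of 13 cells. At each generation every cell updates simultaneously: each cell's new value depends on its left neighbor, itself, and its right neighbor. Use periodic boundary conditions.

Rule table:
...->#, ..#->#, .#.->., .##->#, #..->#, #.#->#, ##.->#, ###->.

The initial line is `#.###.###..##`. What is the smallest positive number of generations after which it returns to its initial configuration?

###.###.####.
#.###.###..##

2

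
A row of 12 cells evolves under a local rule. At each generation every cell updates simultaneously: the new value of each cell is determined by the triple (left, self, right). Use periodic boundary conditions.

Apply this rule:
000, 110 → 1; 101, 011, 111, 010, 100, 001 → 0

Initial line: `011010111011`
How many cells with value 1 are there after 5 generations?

7

001000001001
000011100000
111000101111
001010000000
100000111111
count of 1: 7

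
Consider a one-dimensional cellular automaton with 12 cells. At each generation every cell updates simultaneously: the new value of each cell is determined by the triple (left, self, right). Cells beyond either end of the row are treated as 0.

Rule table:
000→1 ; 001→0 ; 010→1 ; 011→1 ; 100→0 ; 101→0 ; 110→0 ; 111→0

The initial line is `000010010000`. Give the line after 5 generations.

101010010101

generation 1: 111010010111
generation 2: 100010010100
generation 3: 101010010101
generation 4: 101010010101  (fixed point — unchanged through generation 5)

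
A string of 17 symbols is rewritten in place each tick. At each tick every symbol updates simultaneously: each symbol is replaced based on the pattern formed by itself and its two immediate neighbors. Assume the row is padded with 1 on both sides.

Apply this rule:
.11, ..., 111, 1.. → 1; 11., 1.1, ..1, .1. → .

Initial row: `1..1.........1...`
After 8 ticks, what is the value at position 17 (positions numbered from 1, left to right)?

.1..11111111..11.
..1.1111111.1.1..
1...111111.....1.
.11.11111.1111...
.1..1111..111.11.
..1.111.1.11..1..
1...11....1.1..1.
.11.1.111....1...
position 17 holds .

.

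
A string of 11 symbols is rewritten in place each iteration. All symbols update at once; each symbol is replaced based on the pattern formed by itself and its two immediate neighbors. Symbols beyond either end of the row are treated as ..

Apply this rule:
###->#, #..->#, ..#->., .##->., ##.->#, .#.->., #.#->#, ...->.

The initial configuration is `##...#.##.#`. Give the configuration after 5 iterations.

.....##...#

.##...#.##.
..##...#.##
...##...#.#
....##...#.
.....##...#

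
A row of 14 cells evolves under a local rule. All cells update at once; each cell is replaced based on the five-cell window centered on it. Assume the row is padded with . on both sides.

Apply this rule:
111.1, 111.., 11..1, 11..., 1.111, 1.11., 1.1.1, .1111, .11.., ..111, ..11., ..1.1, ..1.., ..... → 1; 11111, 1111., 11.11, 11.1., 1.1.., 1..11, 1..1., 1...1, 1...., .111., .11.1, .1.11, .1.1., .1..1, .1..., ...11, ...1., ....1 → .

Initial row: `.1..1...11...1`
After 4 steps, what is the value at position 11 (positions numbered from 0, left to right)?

step 1: .1..1...111..1
step 2: .1..1...1.11.1
step 3: .1..1...1.1...
step 4: .1..1...1....1
position 11 holds .

.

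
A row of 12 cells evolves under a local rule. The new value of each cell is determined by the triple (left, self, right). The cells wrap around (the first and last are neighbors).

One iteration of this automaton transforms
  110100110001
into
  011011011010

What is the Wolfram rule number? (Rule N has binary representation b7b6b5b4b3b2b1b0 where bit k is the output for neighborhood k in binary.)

114

position 0: 111 → 0  (bit 7 = 0)
position 1: 110 → 1  (bit 6 = 1)
position 2: 101 → 1  (bit 5 = 1)
position 4: 100 → 1  (bit 4 = 1)
position 6: 011 → 0  (bit 3 = 0)
position 3: 010 → 0  (bit 2 = 0)
position 5: 001 → 1  (bit 1 = 1)
position 9: 000 → 0  (bit 0 = 0)
bits b7..b0 = 01110010 = 114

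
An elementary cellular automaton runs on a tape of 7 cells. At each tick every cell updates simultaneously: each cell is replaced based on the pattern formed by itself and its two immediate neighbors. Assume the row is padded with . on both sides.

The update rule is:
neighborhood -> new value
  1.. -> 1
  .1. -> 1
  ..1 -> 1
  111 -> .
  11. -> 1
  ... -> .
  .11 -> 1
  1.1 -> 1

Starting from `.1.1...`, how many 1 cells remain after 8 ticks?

11111..
1...11.
11.1111
1111..1
1..1111
1111..1  (repeats tick 4; period 2)
tick 8: 1111..1
count of 1: 5

5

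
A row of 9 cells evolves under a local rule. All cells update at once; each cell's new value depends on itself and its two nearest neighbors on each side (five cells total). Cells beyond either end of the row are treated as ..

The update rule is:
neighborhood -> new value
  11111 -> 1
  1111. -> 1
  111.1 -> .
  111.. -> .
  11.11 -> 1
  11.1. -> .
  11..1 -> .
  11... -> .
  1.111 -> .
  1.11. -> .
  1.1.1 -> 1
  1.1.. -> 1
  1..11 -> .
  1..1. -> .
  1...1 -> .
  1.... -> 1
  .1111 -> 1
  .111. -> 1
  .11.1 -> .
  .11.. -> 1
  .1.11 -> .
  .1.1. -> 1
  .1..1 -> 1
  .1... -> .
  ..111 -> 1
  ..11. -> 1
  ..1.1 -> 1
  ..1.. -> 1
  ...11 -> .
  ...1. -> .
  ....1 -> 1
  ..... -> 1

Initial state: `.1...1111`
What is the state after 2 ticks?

.1...11..

tick 1: .1...111.
tick 2: .1...11..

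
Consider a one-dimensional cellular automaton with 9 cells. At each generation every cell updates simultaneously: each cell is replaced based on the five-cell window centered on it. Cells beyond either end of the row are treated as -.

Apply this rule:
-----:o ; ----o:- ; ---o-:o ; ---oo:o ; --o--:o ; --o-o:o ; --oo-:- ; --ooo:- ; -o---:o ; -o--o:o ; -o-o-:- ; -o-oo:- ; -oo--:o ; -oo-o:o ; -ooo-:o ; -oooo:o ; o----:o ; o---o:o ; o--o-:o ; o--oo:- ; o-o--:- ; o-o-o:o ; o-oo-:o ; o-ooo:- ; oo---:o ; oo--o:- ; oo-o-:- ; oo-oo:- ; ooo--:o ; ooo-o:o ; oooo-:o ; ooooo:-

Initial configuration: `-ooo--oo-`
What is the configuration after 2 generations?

generation 1: o-oo---oo
generation 2: o-ooooo-o

o-ooooo-o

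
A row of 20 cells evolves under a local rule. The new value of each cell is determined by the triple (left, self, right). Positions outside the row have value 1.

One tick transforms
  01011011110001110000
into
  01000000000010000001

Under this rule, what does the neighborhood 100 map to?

0

At position 10 the neighborhood is 100; the next row has 0 there.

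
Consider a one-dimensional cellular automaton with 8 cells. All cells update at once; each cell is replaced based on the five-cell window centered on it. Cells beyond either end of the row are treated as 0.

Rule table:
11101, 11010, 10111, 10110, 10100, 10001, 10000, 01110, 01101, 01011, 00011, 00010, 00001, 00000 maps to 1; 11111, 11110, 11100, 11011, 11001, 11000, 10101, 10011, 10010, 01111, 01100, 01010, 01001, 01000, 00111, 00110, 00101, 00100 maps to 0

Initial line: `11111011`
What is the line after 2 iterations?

00001010
11110010

11110010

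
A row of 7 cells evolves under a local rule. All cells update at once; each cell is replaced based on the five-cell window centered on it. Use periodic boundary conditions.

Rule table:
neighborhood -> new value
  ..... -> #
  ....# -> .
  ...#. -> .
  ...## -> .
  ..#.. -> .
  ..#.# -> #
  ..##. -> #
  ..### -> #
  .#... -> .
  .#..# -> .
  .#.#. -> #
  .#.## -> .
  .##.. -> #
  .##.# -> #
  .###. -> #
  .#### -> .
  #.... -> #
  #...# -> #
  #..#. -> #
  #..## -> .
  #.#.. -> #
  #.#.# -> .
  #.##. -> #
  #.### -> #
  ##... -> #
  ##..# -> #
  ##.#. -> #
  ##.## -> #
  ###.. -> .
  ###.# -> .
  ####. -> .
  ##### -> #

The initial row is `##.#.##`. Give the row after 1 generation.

..#..#.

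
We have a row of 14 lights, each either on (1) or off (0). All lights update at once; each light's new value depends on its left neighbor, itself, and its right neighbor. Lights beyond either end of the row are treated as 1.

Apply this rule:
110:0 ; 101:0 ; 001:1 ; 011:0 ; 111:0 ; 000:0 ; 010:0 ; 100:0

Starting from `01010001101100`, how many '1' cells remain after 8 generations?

3

generation 1: 00000010000001
generation 2: 00000100000010
generation 3: 00001000000100
generation 4: 00010000001001
generation 5: 00100000010010
generation 6: 01000000100100
generation 7: 00000001001001
generation 8: 00000010010010
count of 1: 3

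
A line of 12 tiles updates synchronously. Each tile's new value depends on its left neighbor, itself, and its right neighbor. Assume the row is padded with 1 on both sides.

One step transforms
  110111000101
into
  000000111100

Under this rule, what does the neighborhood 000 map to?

At position 7 the neighborhood is 000; the next row has 1 there.

1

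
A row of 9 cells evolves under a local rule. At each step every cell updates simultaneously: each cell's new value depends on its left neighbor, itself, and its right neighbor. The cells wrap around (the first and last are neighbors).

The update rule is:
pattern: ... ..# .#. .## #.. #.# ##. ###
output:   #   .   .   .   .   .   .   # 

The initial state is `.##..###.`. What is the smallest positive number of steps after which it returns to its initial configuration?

6

step 1: ......#..
step 2: #####...#
step 3: ####..#..
step 4: .##......
step 5: ....#####
step 6: .##..###.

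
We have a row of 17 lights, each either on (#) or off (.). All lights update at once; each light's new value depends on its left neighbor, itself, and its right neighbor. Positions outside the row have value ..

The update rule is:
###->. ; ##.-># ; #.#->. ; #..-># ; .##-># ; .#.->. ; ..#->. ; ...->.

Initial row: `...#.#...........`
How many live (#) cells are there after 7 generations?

......#..........
.......#.........
........#........
.........#.......
..........#......
...........#.....
............#....
count of #: 1

1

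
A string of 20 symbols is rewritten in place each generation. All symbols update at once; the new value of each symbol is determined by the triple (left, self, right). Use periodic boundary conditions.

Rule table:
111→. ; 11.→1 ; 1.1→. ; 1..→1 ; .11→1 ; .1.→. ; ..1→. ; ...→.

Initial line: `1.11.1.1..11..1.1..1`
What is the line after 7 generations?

1.11....1.111....1.1
1.111.....1.11.....1
1.1.11......111....1
1...111.....1.11...1
11..1.11......111..1
.11...111.....1.11.1
.111..1.11......11..

.111..1.11......11..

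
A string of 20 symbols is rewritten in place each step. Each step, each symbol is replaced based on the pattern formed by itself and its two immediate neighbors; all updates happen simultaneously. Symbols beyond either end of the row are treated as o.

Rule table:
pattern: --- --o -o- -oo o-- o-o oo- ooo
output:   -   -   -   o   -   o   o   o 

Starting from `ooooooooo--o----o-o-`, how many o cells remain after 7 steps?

11

ooooooooo--------o-o
ooooooooo---------oo
ooooooooo---------oo  (fixed point — unchanged through step 7)
count of o: 11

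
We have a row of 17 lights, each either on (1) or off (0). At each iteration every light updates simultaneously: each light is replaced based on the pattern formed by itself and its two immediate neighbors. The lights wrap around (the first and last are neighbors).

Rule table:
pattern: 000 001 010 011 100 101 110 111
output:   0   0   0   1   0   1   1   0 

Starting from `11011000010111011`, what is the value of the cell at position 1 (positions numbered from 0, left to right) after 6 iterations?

01111000001101110
01001000001111010
00000000001001100
00000000000001100
00000000000001100  (fixed point — unchanged through iteration 6)
position 1 holds 0

0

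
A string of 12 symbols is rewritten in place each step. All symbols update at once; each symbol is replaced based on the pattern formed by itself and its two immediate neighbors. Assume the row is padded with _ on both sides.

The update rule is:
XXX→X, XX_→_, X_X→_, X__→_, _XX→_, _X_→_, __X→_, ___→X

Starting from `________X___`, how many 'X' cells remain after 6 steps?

step 1: XXXXXXX___XX
step 2: _XXXXX__X___
step 3: __XXX_____XX
step 4: X__X__XXX___
step 5: _______X__XX
step 6: XXXXXX______
count of X: 6

6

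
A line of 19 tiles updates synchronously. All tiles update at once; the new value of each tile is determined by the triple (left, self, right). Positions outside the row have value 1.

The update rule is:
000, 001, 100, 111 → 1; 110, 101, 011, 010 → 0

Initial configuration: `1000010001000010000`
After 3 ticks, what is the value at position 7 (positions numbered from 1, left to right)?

tick 1: 0111101110111101111
tick 2: 0011000100011000111
tick 3: 1100111011100111011
position 7 holds 1

1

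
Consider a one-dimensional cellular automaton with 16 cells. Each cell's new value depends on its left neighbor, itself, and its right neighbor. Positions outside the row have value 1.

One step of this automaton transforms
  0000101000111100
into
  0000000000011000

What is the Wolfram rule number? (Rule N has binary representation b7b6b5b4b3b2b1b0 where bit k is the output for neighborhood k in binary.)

128

position 11: 111 → 1  (bit 7 = 1)
position 13: 110 → 0  (bit 6 = 0)
position 5: 101 → 0  (bit 5 = 0)
position 0: 100 → 0  (bit 4 = 0)
position 10: 011 → 0  (bit 3 = 0)
position 4: 010 → 0  (bit 2 = 0)
position 3: 001 → 0  (bit 1 = 0)
position 1: 000 → 0  (bit 0 = 0)
bits b7..b0 = 10000000 = 128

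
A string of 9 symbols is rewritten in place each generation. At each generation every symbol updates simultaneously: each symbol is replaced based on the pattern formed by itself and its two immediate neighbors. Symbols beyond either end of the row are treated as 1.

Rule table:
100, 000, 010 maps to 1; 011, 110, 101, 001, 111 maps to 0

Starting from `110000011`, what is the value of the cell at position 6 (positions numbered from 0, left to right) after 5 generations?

0

001111000
100000110
011110000
000001110
111100000
position 6 holds 0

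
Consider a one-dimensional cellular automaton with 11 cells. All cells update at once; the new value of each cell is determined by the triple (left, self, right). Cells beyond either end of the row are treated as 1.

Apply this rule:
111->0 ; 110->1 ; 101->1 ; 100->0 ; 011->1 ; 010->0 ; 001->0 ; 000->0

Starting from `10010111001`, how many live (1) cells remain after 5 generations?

10001101001
10001110001
10001010001
10000100001
10000000001
count of 1: 2

2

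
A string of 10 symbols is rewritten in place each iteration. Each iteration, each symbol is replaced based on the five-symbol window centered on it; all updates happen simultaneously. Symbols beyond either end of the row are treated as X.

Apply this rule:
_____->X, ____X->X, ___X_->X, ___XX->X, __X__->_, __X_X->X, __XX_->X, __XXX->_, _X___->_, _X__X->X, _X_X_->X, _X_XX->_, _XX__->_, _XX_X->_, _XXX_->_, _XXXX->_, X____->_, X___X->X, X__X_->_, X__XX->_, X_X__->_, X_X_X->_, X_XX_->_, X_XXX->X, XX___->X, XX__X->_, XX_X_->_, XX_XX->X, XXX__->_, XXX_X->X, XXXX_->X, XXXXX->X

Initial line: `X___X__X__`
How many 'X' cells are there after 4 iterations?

_XXX_X__X_
XX_X__X_X_
XX__X_XX__
X___X_____
count of X: 2

2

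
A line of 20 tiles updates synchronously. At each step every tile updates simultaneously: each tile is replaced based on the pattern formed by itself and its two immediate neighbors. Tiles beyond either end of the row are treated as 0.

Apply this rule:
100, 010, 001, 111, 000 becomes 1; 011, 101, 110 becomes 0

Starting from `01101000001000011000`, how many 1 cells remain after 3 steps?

11

10001111111111100111
11110111111111011010
01100011111110000011
count of 1: 11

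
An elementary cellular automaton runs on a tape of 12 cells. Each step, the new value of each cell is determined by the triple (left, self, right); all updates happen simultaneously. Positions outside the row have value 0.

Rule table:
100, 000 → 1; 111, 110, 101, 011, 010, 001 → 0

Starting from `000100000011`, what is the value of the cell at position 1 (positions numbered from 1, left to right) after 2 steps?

110011111000
001000000111
position 1 holds 0

0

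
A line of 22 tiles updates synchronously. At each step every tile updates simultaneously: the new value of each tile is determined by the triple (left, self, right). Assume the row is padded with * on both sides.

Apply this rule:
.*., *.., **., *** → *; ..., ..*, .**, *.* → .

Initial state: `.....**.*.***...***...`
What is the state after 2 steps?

**....*.**..***...***.

step 1: *.....*.*..***...***..
step 2: **....*.**..***...***.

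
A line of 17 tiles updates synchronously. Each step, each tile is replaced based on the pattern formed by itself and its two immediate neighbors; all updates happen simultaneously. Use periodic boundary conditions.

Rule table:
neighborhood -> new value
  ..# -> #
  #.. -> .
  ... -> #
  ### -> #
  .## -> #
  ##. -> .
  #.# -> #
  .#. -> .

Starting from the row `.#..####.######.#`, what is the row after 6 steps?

#..####.######.#.
..####.######.#.#
.####.######.#.#.
####.######.#.#..
###.######.#.#..#
##.######.#.#..##

##.######.#.#..##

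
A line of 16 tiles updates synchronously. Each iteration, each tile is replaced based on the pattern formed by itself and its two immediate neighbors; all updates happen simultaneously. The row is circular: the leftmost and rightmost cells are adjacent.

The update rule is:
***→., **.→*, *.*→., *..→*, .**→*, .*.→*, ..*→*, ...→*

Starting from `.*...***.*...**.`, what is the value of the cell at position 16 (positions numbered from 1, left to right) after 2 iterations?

.

******.*.*******
.....*.*.*......
position 16 holds .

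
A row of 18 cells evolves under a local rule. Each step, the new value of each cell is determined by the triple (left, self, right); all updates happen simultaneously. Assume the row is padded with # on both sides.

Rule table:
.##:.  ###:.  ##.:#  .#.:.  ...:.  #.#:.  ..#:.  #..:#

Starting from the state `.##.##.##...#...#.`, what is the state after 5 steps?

..#..#..##...#....
#..#..#..##...#...
##..#..#..##...#..
.##..#..#..##...#.
..##..#..#..##....

..##..#..#..##....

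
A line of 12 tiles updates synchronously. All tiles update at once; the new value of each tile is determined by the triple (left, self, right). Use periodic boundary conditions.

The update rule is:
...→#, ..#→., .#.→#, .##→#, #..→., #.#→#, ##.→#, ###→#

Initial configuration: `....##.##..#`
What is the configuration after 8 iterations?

iteration 1: .##.#####..#
iteration 2: #########..#
iteration 3: #########..#  (fixed point — unchanged through iteration 8)

#########..#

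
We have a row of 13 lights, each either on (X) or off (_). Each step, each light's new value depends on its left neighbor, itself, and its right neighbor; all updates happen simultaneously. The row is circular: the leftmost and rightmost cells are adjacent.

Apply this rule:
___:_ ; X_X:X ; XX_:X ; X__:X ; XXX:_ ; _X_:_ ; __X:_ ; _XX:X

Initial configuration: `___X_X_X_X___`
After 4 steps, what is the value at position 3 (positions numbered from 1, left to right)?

_

____X_X_X_X__
_____X_X_X_X_
______X_X_X_X
X______X_X_X_
position 3 holds _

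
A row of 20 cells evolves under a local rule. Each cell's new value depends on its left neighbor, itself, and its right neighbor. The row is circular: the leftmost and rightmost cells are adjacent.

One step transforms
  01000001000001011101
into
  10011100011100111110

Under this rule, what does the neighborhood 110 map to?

1

At position 17 the neighborhood is 110; the next row has 1 there.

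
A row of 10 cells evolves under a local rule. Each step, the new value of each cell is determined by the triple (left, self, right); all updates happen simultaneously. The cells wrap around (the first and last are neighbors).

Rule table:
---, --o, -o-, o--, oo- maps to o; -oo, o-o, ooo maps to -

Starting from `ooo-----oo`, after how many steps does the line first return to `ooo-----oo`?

step 1: --oooooo--
step 2: oo-----ooo
step 3: -oooooo---
step 4: o-----oooo
step 5: oooooo----
step 6: -----ooooo
step 7: ooooo----o
step 8: ----ooooo-
step 9: oooo----oo
step 10: ---ooooo--
step 11: ooo----ooo
step 12: --ooooo---
step 13: oo----oooo
step 14: -ooooo----
step 15: o----ooooo
step 16: ooooo-----
step 17: ----oooooo
step 18: oooo-----o
step 19: ---oooooo-
step 20: ooo-----oo

20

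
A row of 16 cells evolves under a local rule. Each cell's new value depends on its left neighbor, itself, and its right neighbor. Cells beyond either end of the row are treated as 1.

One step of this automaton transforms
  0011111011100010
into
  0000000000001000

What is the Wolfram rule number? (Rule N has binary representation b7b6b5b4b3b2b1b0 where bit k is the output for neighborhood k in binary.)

1

position 3: 111 → 0  (bit 7 = 0)
position 6: 110 → 0  (bit 6 = 0)
position 7: 101 → 0  (bit 5 = 0)
position 0: 100 → 0  (bit 4 = 0)
position 2: 011 → 0  (bit 3 = 0)
position 14: 010 → 0  (bit 2 = 0)
position 1: 001 → 0  (bit 1 = 0)
position 12: 000 → 1  (bit 0 = 1)
bits b7..b0 = 00000001 = 1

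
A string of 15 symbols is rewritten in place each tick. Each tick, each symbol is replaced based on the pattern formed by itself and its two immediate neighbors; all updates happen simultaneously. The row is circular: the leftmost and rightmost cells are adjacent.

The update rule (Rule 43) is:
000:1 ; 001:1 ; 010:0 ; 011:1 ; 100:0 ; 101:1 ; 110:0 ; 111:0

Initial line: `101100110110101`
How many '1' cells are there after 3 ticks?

011001101101011
110011011010110
100110110101101
count of 1: 9

9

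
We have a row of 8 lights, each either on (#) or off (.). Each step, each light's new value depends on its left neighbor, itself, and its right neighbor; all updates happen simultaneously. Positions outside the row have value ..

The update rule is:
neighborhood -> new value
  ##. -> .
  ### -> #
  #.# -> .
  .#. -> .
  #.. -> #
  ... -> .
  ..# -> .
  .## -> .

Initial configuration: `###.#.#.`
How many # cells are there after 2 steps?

.#.....#
..#.....
count of #: 1

1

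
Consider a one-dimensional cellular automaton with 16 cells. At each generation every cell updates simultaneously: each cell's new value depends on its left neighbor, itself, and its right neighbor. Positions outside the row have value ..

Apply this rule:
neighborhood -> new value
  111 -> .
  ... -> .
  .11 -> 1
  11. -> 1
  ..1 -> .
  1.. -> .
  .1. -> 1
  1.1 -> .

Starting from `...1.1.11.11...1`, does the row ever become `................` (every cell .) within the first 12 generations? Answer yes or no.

no

...1.1.11.11...1  (fixed point — unchanged through generation 12)
generation 12 is ...1.1.11.11...1, still not uniform .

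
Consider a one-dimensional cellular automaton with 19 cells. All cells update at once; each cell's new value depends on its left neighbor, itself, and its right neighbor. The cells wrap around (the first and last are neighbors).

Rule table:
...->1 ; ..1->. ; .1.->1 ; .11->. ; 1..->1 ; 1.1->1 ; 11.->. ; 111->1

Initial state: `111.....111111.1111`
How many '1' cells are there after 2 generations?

12

11.1111..1111.1.111
1.1.11.1..11.111.11
count of 1: 12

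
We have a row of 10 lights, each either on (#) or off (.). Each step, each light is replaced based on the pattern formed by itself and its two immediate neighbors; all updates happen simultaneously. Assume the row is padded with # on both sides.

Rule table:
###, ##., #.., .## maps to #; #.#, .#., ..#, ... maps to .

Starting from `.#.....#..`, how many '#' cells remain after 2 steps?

2

..#.....#.
#..#......
count of #: 2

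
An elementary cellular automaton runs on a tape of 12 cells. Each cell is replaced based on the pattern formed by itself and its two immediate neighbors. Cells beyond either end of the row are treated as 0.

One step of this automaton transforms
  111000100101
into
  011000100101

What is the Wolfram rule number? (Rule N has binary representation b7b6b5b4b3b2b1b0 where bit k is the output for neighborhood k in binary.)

position 1: 111 → 1  (bit 7 = 1)
position 2: 110 → 1  (bit 6 = 1)
position 10: 101 → 0  (bit 5 = 0)
position 3: 100 → 0  (bit 4 = 0)
position 0: 011 → 0  (bit 3 = 0)
position 6: 010 → 1  (bit 2 = 1)
position 5: 001 → 0  (bit 1 = 0)
position 4: 000 → 0  (bit 0 = 0)
bits b7..b0 = 11000100 = 196

196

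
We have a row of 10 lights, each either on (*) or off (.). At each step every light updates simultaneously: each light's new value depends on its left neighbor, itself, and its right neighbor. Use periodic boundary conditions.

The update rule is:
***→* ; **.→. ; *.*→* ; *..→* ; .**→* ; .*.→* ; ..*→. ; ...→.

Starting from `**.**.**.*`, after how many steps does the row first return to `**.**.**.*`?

*.**.**.**
.**.**.***
**.**.***.
*.**.***.*
.**.***.**
**.***.**.
*.***.**.*
.***.**.**
***.**.**.
**.**.**.*

10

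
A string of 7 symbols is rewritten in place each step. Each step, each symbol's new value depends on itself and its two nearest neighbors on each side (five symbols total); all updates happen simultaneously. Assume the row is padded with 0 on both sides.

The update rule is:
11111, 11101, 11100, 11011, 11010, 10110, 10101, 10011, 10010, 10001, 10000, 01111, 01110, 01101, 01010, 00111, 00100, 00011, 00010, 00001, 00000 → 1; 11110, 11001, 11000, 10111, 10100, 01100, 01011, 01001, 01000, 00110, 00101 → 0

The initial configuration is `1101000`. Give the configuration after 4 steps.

0001110

0110011
1000100
1011101
0001110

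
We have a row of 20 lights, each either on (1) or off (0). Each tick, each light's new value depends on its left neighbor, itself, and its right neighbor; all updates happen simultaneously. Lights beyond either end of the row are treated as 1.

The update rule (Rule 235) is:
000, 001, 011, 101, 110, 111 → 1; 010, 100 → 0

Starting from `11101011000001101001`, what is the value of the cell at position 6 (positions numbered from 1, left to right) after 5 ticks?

1

11110111011111110011
11111111111111110111
11111111111111111111
11111111111111111111  (fixed point — unchanged through tick 5)
position 6 holds 1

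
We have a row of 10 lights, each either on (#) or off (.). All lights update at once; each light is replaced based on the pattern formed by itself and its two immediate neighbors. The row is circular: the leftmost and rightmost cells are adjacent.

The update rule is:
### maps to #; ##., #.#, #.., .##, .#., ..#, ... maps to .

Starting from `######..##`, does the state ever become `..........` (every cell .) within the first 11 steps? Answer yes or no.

#####....#
####......
.##.......
..........
all cells are . at step 4

yes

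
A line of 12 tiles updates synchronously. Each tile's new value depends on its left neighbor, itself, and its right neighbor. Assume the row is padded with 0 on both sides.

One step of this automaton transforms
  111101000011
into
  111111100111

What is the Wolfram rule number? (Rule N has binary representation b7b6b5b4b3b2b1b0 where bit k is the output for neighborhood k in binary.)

254

position 1: 111 → 1  (bit 7 = 1)
position 3: 110 → 1  (bit 6 = 1)
position 4: 101 → 1  (bit 5 = 1)
position 6: 100 → 1  (bit 4 = 1)
position 0: 011 → 1  (bit 3 = 1)
position 5: 010 → 1  (bit 2 = 1)
position 9: 001 → 1  (bit 1 = 1)
position 7: 000 → 0  (bit 0 = 0)
bits b7..b0 = 11111110 = 254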